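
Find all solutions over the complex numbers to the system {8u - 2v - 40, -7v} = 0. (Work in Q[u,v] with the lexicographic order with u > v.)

{(5, 0)}

Compute a lex Gröbner basis by Buchberger's algorithm.
f_1 = 8u - 2v - 40, LT = u.
f_2 = -7v, LT = v.

The S-polynomials (S(f_1,f_2)) all reduce to 0 modulo the current basis, so we have a Gröbner basis.
Inter-reduce: drop elements whose leading term is divisible by another's, tail-reduce, and make monic.
Reduced Gröbner basis: {u - 5, v}.

A lex Gröbner basis eliminates variables successively. Here v depends only on v, with roots {0}; lifting each root through the earlier basis elements recovers the full solutions.
  v = 0: the earlier basis element becomes u - 5 = 0, giving u = 5 — point (5, 0).
Check: every point annihilates each of the original generators.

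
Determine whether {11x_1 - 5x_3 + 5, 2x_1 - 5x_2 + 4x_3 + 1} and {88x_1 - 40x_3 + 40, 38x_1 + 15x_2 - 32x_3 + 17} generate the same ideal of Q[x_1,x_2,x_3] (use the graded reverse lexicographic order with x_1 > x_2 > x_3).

Yes, the ideals are equal.

Since reduced Gröbner bases are canonical representatives of ideals under a given ordering, it suffices to compute and compare them.
Buchberger on the first generating set:
f_1 = 11x_1 - 5x_3 + 5, LT = x_1.
f_2 = 2x_1 - 5x_2 + 4x_3 + 1, LT = x_1.

S(f_1,f_2): lcm = x_1. S = \tfrac{5}{2}x_2 - \tfrac{27}{11}x_3 - \tfrac{1}{22}.
  leading term x_2: no divisor's leading term divides it; move \tfrac{5}{2}x_2 to the remainder.
  leading term x_3: no divisor's leading term divides it; move -\tfrac{27}{11}x_3 to the remainder.
  leading term 1: no divisor's leading term divides it; move -\tfrac{1}{22} to the remainder.
  remainder \tfrac{5}{2}x_2 - \tfrac{27}{11}x_3 - \tfrac{1}{22} ≠ 0; add g_3 = \tfrac{5}{2}x_2 - \tfrac{27}{11}x_3 - \tfrac{1}{22} to the basis.

The other S-polynomials (S(f_1,g_3), S(f_2,g_3)) all reduce to 0 modulo the current basis, so we have a Gröbner basis.
Inter-reduce: drop elements whose leading term is divisible by another's, tail-reduce, and make monic.
Reduced Gröbner basis: {x_1 - \tfrac{5}{11}x_3 + \tfrac{5}{11}, x_2 - \tfrac{54}{55}x_3 - \tfrac{1}{55}}.

Buchberger on the second generating set:
h_1 = 88x_1 - 40x_3 + 40, LT = x_1.
h_2 = 38x_1 + 15x_2 - 32x_3 + 17, LT = x_1.

S(h_1,h_2): lcm = x_1. S = -\tfrac{15}{38}x_2 + \tfrac{81}{209}x_3 + \tfrac{3}{418}.
  leading term x_2: no divisor's leading term divides it; move -\tfrac{15}{38}x_2 to the remainder.
  leading term x_3: no divisor's leading term divides it; move \tfrac{81}{209}x_3 to the remainder.
  leading term 1: no divisor's leading term divides it; move \tfrac{3}{418} to the remainder.
  remainder -\tfrac{15}{38}x_2 + \tfrac{81}{209}x_3 + \tfrac{3}{418} ≠ 0; add k_3 = -\tfrac{15}{38}x_2 + \tfrac{81}{209}x_3 + \tfrac{3}{418} to the basis.

The other S-polynomials (S(h_1,k_3), S(h_2,k_3)) all reduce to 0 modulo the current basis, so we have a Gröbner basis.
Inter-reduce: drop elements whose leading term is divisible by another's, tail-reduce, and make monic.
Reduced Gröbner basis: {x_1 - \tfrac{5}{11}x_3 + \tfrac{5}{11}, x_2 - \tfrac{54}{55}x_3 - \tfrac{1}{55}}.

Same reduced basis, so the two generating sets span the same ideal.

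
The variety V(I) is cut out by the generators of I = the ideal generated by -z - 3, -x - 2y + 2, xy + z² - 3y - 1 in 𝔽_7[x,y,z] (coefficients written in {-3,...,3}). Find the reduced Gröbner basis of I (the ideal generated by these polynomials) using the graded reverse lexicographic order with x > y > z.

f_1 = -z - 3, LT = z.
f_2 = -x - 2y + 2, LT = x.
f_3 = xy + z² - 3y - 1, LT = xy.

S(f_2,f_3): lcm = xy. S = 2y² - z² + y + 1.
  reduce S modulo (f_1, f_2, f_3):
  remainder 2y² + y - 1 ≠ 0; add g_4 = 2y² + y - 1 to the basis.

The other S-polynomials (S(f_1,f_2), S(f_1,f_3), S(f_1,g_4), S(f_2,g_4), S(f_3,g_4)) all reduce to 0 modulo the current basis, so we have a Gröbner basis.
Inter-reduce: drop elements whose leading term is divisible by another's, tail-reduce, and make monic.

G = {y² - 3y + 3, x + 2y - 2, z + 3}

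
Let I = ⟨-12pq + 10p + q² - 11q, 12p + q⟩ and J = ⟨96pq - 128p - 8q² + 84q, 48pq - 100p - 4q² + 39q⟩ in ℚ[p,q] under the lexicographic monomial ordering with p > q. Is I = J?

Yes, the ideals are equal.

Since reduced Gröbner bases are canonical representatives of ideals under a given ordering, it suffices to compute and compare them.
Buchberger on the first generating set:
f_1 = -12pq + 10p + q² - 11q, LT = pq.
f_2 = 12p + q, LT = p.

S(f_1,f_2): lcm = pq. S = -⅚p - ⅙q² + 11/12q.
  leading term p: subtract (-5/72)·f_2 from -⅚p - ⅙q² + 11/12q → -⅙q² + 71/72q
  leading term q²: no divisor's leading term divides it; move -⅙q² to the remainder.
  leading term q: no divisor's leading term divides it; move 71/72q to the remainder.
  remainder -⅙q² + 71/72q ≠ 0; add g_3 = -⅙q² + 71/72q to the basis.

The other S-polynomials (S(f_1,g_3), S(f_2,g_3)) all reduce to 0 modulo the current basis, so we have a Gröbner basis.
Inter-reduce: drop elements whose leading term is divisible by another's, tail-reduce, and make monic.
Reduced Gröbner basis: {p + 1/12q, q² - 71/12q}.

Buchberger on the second generating set:
h_1 = 96pq - 128p - 8q² + 84q, LT = pq.
h_2 = 48pq - 100p - 4q² + 39q, LT = pq.

S(h_1,h_2): lcm = pq. S = ¾p + 1/16q.
  leading term p: no divisor's leading term divides it; move ¾p to the remainder.
  leading term q: no divisor's leading term divides it; move 1/16q to the remainder.
  remainder ¾p + 1/16q ≠ 0; add k_3 = ¾p + 1/16q to the basis.

S(h_1,k_3): lcm = pq. S = -4/3p - ⅙q² + ⅞q.
  leading term p: subtract (-16/9)·k_3 from -4/3p - ⅙q² + ⅞q → -⅙q² + 71/72q
  leading term q²: no divisor's leading term divides it; move -⅙q² to the remainder.
  leading term q: no divisor's leading term divides it; move 71/72q to the remainder.
  remainder -⅙q² + 71/72q ≠ 0; add k_4 = -⅙q² + 71/72q to the basis.

The other S-polynomials (S(h_2,k_3), S(h_1,k_4), S(h_2,k_4), S(k_3,k_4)) all reduce to 0 modulo the current basis, so we have a Gröbner basis.
Inter-reduce: drop elements whose leading term is divisible by another's, tail-reduce, and make monic.
Reduced Gröbner basis: {p + 1/12q, q² - 71/12q}.

These coincide, so the ideals are equal.
The same test decides containment: I ⊆ J iff every generator of I reduces to 0 modulo a Gröbner basis of J.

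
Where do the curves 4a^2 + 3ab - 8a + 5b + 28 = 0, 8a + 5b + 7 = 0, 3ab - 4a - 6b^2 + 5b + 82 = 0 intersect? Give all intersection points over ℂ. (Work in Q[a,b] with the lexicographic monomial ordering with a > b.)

{(1, -3)}

Compute a lex Gröbner basis by Buchberger's algorithm.
f_1 = 4a^2 + 3ab - 8a + 5b + 28, LT = a^2.
f_2 = 8a + 5b + 7, LT = a.
f_3 = 3ab - 4a - 6b^2 + 5b + 82, LT = ab.

S(f_1,f_2): lcm = a^2. S = 1/8ab - 23/8a + 5/4b + 7.
  reduce S modulo (f_1, f_2, f_3):
  remainder -5/64b^2 + 47/16b + 609/64 ≠ 0; add h_4 = -5/64b^2 + 47/16b + 609/64 to the basis.

S(f_1,f_3): lcm = a^2b. S = 4/3a^2 + 11/4ab^2 - 11/3ab - 82/3a + 5/4b^2 + 7b.
  reduce S modulo (f_1, f_2, f_3, h_4):
  remainder -81543/32b - 244629/32 ≠ 0; add h_5 = -81543/32b - 244629/32 to the basis.

The other S-polynomials (S(f_2,f_3), S(f_1,h_4), S(f_2,h_4), S(f_3,h_4), S(f_1,h_5), S(f_2,h_5), S(f_3,h_5), S(h_4,h_5)) all reduce to 0 modulo the current basis, so we have a Gröbner basis.
Inter-reduce: drop elements whose leading term is divisible by another's, tail-reduce, and make monic.
Reduced Gröbner basis: {a - 1, b + 3}.

A lex Gröbner basis eliminates variables successively. Here b + 3 depends only on b, with roots {-3}; lifting each root through the earlier basis elements recovers the full solutions.
  b = -3: the earlier basis element becomes a - 1 = 0, giving a = 1 — point (1, -3).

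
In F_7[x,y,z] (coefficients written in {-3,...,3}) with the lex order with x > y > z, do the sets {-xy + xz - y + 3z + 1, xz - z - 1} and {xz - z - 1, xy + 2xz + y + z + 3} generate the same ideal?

For a fixed monomial order, each ideal has a unique reduced Gröbner basis; comparing bases decides equality.
Buchberger on the first generating set:
f_1 = -xy + xz - y + 3z + 1, LT = xy.
f_2 = xz - z - 1, LT = xz.

S(f_1,f_2): lcm = xyz. S = -xz^2 + 2yz + y - 3z^2 - z.
  leading term xz^2: subtract (-z)·f_2 from -xz^2 + 2yz + y - 3z^2 - z → 2yz + y + 3z^2 - 2z
  leading term yz: no divisor's leading term divides it; move 2yz to the remainder.
  leading term y: no divisor's leading term divides it; move y to the remainder.
  leading term z^2: no divisor's leading term divides it; move 3z^2 to the remainder.
  leading term z: no divisor's leading term divides it; move -2z to the remainder.
  remainder 2yz + y + 3z^2 - 2z ≠ 0; add g_3 = 2yz + y + 3z^2 - 2z to the basis.

The other S-polynomials (S(f_1,g_3), S(f_2,g_3)) all reduce to 0 modulo the current basis, so we have a Gröbner basis.
Inter-reduce: drop elements whose leading term is divisible by another's, tail-reduce, and make monic.
Reduced Gröbner basis: {xy + y + 3z - 2, xz - z - 1, yz - 3y - 2z^2 - z}.

Buchberger on the second generating set:
h_1 = xz - z - 1, LT = xz.
h_2 = xy + 2xz + y + z + 3, LT = xy.

S(h_1,h_2): lcm = xyz. S = -2xz^2 - 2yz - y - z^2 - 3z.
  leading term xz^2: subtract (-2z)·h_1 from -2xz^2 - 2yz - y - z^2 - 3z → -2yz - y - 3z^2 + 2z
  leading term yz: no divisor's leading term divides it; move -2yz to the remainder.
  leading term y: no divisor's leading term divides it; move -y to the remainder.
  leading term z^2: no divisor's leading term divides it; move -3z^2 to the remainder.
  leading term z: no divisor's leading term divides it; move 2z to the remainder.
  remainder -2yz - y - 3z^2 + 2z ≠ 0; add k_3 = -2yz - y - 3z^2 + 2z to the basis.

The other S-polynomials (S(h_1,k_3), S(h_2,k_3)) all reduce to 0 modulo the current basis, so we have a Gröbner basis.
Inter-reduce: drop elements whose leading term is divisible by another's, tail-reduce, and make monic.
Reduced Gröbner basis: {xy + y + 3z - 2, xz - z - 1, yz - 3y - 2z^2 - z}.

The two bases agree; hence the ideals are identical.

Yes, the ideals are equal.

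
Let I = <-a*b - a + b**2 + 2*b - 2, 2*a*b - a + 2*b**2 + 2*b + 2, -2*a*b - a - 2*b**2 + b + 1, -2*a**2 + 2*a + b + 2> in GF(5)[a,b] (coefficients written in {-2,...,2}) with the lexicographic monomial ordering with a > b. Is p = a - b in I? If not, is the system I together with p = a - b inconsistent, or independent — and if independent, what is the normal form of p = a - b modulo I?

First compute the reduced Gröbner basis of I by Buchberger's algorithm.
f_1 = -a*b - a + b**2 + 2*b - 2, LT = a*b.
f_2 = 2*a*b - a + 2*b**2 + 2*b + 2, LT = a*b.
f_3 = -2*a*b - a - 2*b**2 + b + 1, LT = a*b.
f_4 = -2*a**2 + 2*a + b + 2, LT = a**2.

S(f_1,f_2): lcm = a*b. S = -a - 2*b**2 + 2*b + 1.
  leading term a: no divisor's leading term divides it; move -a to the remainder.
  leading term b**2: no divisor's leading term divides it; move -2*b**2 to the remainder.
  leading term b: no divisor's leading term divides it; move 2*b to the remainder.
  leading term 1: no divisor's leading term divides it; move 1 to the remainder.
  remainder -a - 2*b**2 + 2*b + 1 ≠ 0; add h_5 = -a - 2*b**2 + 2*b + 1 to the basis.

S(f_1,f_3): lcm = a*b. S = -2*a - 2*b**2 + b.
  leading term a: subtract (2)·h_5 from -2*a - 2*b**2 + b → 2*b**2 + 2*b - 2
  leading term b**2: no divisor's leading term divides it; move 2*b**2 to the remainder.
  leading term b: no divisor's leading term divides it; move 2*b to the remainder.
  leading term 1: no divisor's leading term divides it; move -2 to the remainder.
  remainder 2*b**2 + 2*b - 2 ≠ 0; add h_6 = 2*b**2 + 2*b - 2 to the basis.

S(f_2,f_4): lcm = a**2*b. S = 2*a**2 + a*b**2 + 2*a*b + a - 2*b**2 + b.
  leading term a**2: subtract (-1)·f_4 from 2*a**2 + a*b**2 + 2*a*b + a - 2*b**2 + b → a*b**2 + 2*a*b - 2*a - 2*b**2 + 2*b + 2
  leading term a*b**2: subtract (-b)·f_1 from a*b**2 + 2*a*b - 2*a - 2*b**2 + 2*b + 2 → a*b - 2*a + b**3 + 2
  leading term a*b: subtract (-1)·f_1 from a*b - 2*a + b**3 + 2 → 2*a + b**3 + b**2 + 2*b
  leading term a: subtract (-2)·h_5 from 2*a + b**3 + b**2 + 2*b → b**3 + 2*b**2 + b + 2
  leading term b**3: subtract (-2*b)·h_6 from b**3 + 2*b**2 + b + 2 → b**2 + 2*b + 2
  leading term b**2: subtract (-2)·h_6 from b**2 + 2*b + 2 → b - 2
  leading term b: no divisor's leading term divides it; move b to the remainder.
  leading term 1: no divisor's leading term divides it; move -2 to the remainder.
  remainder b - 2 ≠ 0; add h_7 = b - 2 to the basis.

The other S-polynomials (S(f_1,f_4), S(f_2,f_3), S(f_3,f_4), S(f_1,h_5), S(f_2,h_5), S(f_3,h_5), S(f_4,h_5), S(f_1,h_6), S(f_2,h_6), S(f_3,h_6), S(f_4,h_6), S(h_5,h_6), S(f_1,h_7), S(f_2,h_7), S(f_3,h_7), S(f_4,h_7), S(h_5,h_7), S(h_6,h_7)) all reduce to 0 modulo the current basis, so we have a Gröbner basis.
Inter-reduce: drop elements whose leading term is divisible by another's, tail-reduce, and make monic.
Reduced Gröbner basis: {a - 2, b - 2}.
Label its elements g_1 = a - 2, g_2 = b - 2.

Reduce p = a - b modulo G:
  leading term a: subtract (1)·g_1 from a - b → -b + 2
  leading term b: subtract (-1)·g_2 from -b + 2 → 0
  normal form = 0.
Since the normal form is 0, p ∈ I.

The remainder on division by a Gröbner basis is unique — it is the normal form.

a - b lies in I (it reduces to 0).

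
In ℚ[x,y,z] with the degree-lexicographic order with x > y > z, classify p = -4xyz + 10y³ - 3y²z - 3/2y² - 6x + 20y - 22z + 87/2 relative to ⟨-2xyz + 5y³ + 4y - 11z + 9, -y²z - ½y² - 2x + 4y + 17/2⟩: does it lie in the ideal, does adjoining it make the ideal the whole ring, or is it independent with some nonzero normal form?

First compute the reduced Gröbner basis of I by Buchberger's algorithm.
f_1 = -2xyz + 5y³ + 4y - 11z + 9, LT = xyz.
f_2 = -y²z - ½y² - 2x + 4y + 17/2, LT = y²z.

S(f_1,f_2): lcm = xy²z. S = -5/2y⁴ - ½xy² - 2x² + 4xy - 2y² + 11/2yz + 17/2x - 9/2y.
  leading term y⁴: no divisor's leading term divides it; move -5/2y⁴ to the remainder.
  leading term xy²: no divisor's leading term divides it; move -½xy² to the remainder.
  leading term x²: no divisor's leading term divides it; move -2x² to the remainder.
  leading term xy: no divisor's leading term divides it; move 4xy to the remainder.
  leading term y²: no divisor's leading term divides it; move -2y² to the remainder.
  leading term yz: no divisor's leading term divides it; move 11/2yz to the remainder.
  leading term x: no divisor's leading term divides it; move 17/2x to the remainder.
  leading term y: no divisor's leading term divides it; move -9/2y to the remainder.
  remainder -5/2y⁴ - ½xy² - 2x² + 4xy - 2y² + 11/2yz + 17/2x - 9/2y ≠ 0; add h_3 = -5/2y⁴ - ½xy² - 2x² + 4xy - 2y² + 11/2yz + 17/2x - 9/2y to the basis.

S(f_1,h_3): lcm = xy⁴z. S = -5/2y⁶ - ⅕x²y²z - ⅘x³z + 8/5x²yz - ⅘xy²z + 11/5xyz² - 2y⁴ + 11/2y³z + 17/5x²z - 9/5xyz - 9/2y³.
  leading term y⁶: subtract (y²)·h_3 from -5/2y⁶ - ⅕x²y²z - ⅘x³z + 8/5x²yz - ⅘xy²z + 11/5xyz² - 2y⁴ + 11/2y³z + 17/5x²z - 9/5xyz - 9/2y³ → -⅕x²y²z + ½xy⁴ - ⅘x³z + 2x²y² + 8/5x²yz - 4xy³ - ⅘xy²z + 11/5xyz² + 17/5x²z - 17/2xy² - 9/5xyz
  leading term x²y²z: subtract (1/10xy)·f_1 from -⅕x²y²z + ½xy⁴ - ⅘x³z + 2x²y² + 8/5x²yz - 4xy³ - ⅘xy²z + 11/5xyz² + 17/5x²z - 17/2xy² - 9/5xyz → -⅘x³z + 2x²y² + 8/5x²yz - 4xy³ - ⅘xy²z + 11/5xyz² + 17/5x²z - 89/10xy² - 7/10xyz - 9/10xy
  leading term x³z: no divisor's leading term divides it; move -⅘x³z to the remainder.
  leading term x²y²: no divisor's leading term divides it; move 2x²y² to the remainder.
  leading term x²yz: subtract (-⅘x)·f_1 from 8/5x²yz - 4xy³ - ⅘xy²z + 11/5xyz² + 17/5x²z - 89/10xy² - 7/10xyz - 9/10xy → -⅘xy²z + 11/5xyz² + 17/5x²z - 89/10xy² - 7/10xyz + 23/10xy - 44/5xz + 36/5x
  leading term xy²z: subtract (⅖y)·f_1 from -⅘xy²z + 11/5xyz² + 17/5x²z - 89/10xy² - 7/10xyz + 23/10xy - 44/5xz + 36/5x → 11/5xyz² - 2y⁴ + 17/5x²z - 89/10xy² - 7/10xyz + 23/10xy - 44/5xz - 8/5y² + 22/5yz + 36/5x - 18/5y
  leading term xyz²: subtract (-11/10z)·f_1 from 11/5xyz² - 2y⁴ + 17/5x²z - 89/10xy² - 7/10xyz + 23/10xy - 44/5xz - 8/5y² + 22/5yz + 36/5x - 18/5y → -2y⁴ + 11/2y³z + 17/5x²z - 89/10xy² - 7/10xyz + 23/10xy - 44/5xz - 8/5y² + 44/5yz - 121/10z² + 36/5x - 18/5y + 99/10z
  leading term y⁴: subtract (⅘)·h_3 from -2y⁴ + 11/2y³z + 17/5x²z - 89/10xy² - 7/10xyz + 23/10xy - 44/5xz - 8/5y² + 44/5yz - 121/10z² + 36/5x - 18/5y + 99/10z → 11/2y³z + 17/5x²z - 17/2xy² - 7/10xyz + 8/5x² - 9/10xy - 44/5xz + 22/5yz - 121/10z² + ⅖x + 99/10z
  leading term y³z: subtract (-11/2y)·f_2 from 11/2y³z + 17/5x²z - 17/2xy² - 7/10xyz + 8/5x² - 9/10xy - 44/5xz + 22/5yz - 121/10z² + ⅖x + 99/10z → 17/5x²z - 17/2xy² - 7/10xyz - 11/4y³ + 8/5x² - 119/10xy - 44/5xz + 22y² + 22/5yz - 121/10z² + ⅖x + 187/4y + 99/10z
  leading term x²z: no divisor's leading term divides it; move 17/5x²z to the remainder.
  leading term xy²: no divisor's leading term divides it; move -17/2xy² to the remainder.
  leading term xyz: subtract (7/20)·f_1 from -7/10xyz - 11/4y³ + 8/5x² - 119/10xy - 44/5xz + 22y² + 22/5yz - 121/10z² + ⅖x + 187/4y + 99/10z → -9/2y³ + 8/5x² - 119/10xy - 44/5xz + 22y² + 22/5yz - 121/10z² + ⅖x + 907/20y + 55/4z - 63/20
  leading term y³: no divisor's leading term divides it; move -9/2y³ to the remainder.
  leading term x²: no divisor's leading term divides it; move 8/5x² to the remainder.
  leading term xy: no divisor's leading term divides it; move -119/10xy to the remainder.
  leading term xz: no divisor's leading term divides it; move -44/5xz to the remainder.
  leading term y²: no divisor's leading term divides it; move 22y² to the remainder.
  leading term yz: no divisor's leading term divides it; move 22/5yz to the remainder.
  leading term z²: no divisor's leading term divides it; move -121/10z² to the remainder.
  leading term x: no divisor's leading term divides it; move ⅖x to the remainder.
  leading term y: no divisor's leading term divides it; move 907/20y to the remainder.
  leading term z: no divisor's leading term divides it; move 55/4z to the remainder.
  leading term 1: no divisor's leading term divides it; move -63/20 to the remainder.
  remainder -⅘x³z + 2x²y² + 17/5x²z - 17/2xy² - 9/2y³ + 8/5x² - 119/10xy - 44/5xz + 22y² + 22/5yz - 121/10z² + ⅖x + 907/20y + 55/4z - 63/20 ≠ 0; add h_4 = -⅘x³z + 2x²y² + 17/5x²z - 17/2xy² - 9/2y³ + 8/5x² - 119/10xy - 44/5xz + 22y² + 22/5yz - 121/10z² + ⅖x + 907/20y + 55/4z - 63/20 to the basis.

S(f_2,h_3): lcm = y⁴z. S = -⅕xy²z + ½y⁴ - ⅘x²z + 2xy² + 8/5xyz - 4y³ - ⅘y²z + 11/5yz² + 17/5xz - 17/2y² - 9/5yz.
  leading term xy²z: subtract (1/10y)·f_1 from -⅕xy²z + ½y⁴ - ⅘x²z + 2xy² + 8/5xyz - 4y³ - ⅘y²z + 11/5yz² + 17/5xz - 17/2y² - 9/5yz → -⅘x²z + 2xy² + 8/5xyz - 4y³ - ⅘y²z + 11/5yz² + 17/5xz - 89/10y² - 7/10yz - 9/10y
  leading term x²z: no divisor's leading term divides it; move -⅘x²z to the remainder.
  leading term xy²: no divisor's leading term divides it; move 2xy² to the remainder.
  leading term xyz: subtract (-⅘)·f_1 from 8/5xyz - 4y³ - ⅘y²z + 11/5yz² + 17/5xz - 89/10y² - 7/10yz - 9/10y → -⅘y²z + 11/5yz² + 17/5xz - 89/10y² - 7/10yz + 23/10y - 44/5z + 36/5
  leading term y²z: subtract (⅘)·f_2 from -⅘y²z + 11/5yz² + 17/5xz - 89/10y² - 7/10yz + 23/10y - 44/5z + 36/5 → 11/5yz² + 17/5xz - 17/2y² - 7/10yz + 8/5x - 9/10y - 44/5z + ⅖
  leading term yz²: no divisor's leading term divides it; move 11/5yz² to the remainder.
  leading term xz: no divisor's leading term divides it; move 17/5xz to the remainder.
  leading term y²: no divisor's leading term divides it; move -17/2y² to the remainder.
  leading term yz: no divisor's leading term divides it; move -7/10yz to the remainder.
  leading term x: no divisor's leading term divides it; move 8/5x to the remainder.
  leading term y: no divisor's leading term divides it; move -9/10y to the remainder.
  leading term z: no divisor's leading term divides it; move -44/5z to the remainder.
  leading term 1: no divisor's leading term divides it; move ⅖ to the remainder.
  remainder -⅘x²z + 2xy² + 11/5yz² + 17/5xz - 17/2y² - 7/10yz + 8/5x - 9/10y - 44/5z + ⅖ ≠ 0; add h_5 = -⅘x²z + 2xy² + 11/5yz² + 17/5xz - 17/2y² - 7/10yz + 8/5x - 9/10y - 44/5z + ⅖ to the basis.

The other S-polynomials (S(f_1,h_4), S(f_2,h_4), S(h_3,h_4), S(f_1,h_5), S(f_2,h_5), S(h_3,h_5), S(h_4,h_5)) all reduce to 0 modulo the current basis, so we have a Gröbner basis.
Inter-reduce: drop elements whose leading term is divisible by another's, tail-reduce, and make monic.
Reduced Gröbner basis: {y⁴ + ⅕xy² + ⅘x² - 8/5xy + ⅘y² - 11/5yz - 17/5x + 9/5y, x²z - 5/2xy² - 11/4yz² - 17/4xz + 85/8y² + ⅞yz - 2x + 9/8y + 11z - ½, xyz - 5/2y³ - 2y + 11/2z - 9/2, y²z + ½y² + 2x - 4y - 17/2}.
Label its elements g_1 = y⁴ + ⅕xy² + ⅘x² - 8/5xy + ⅘y² - 11/5yz - 17/5x + 9/5y, g_2 = x²z - 5/2xy² - 11/4yz² - 17/4xz + 85/8y² + ⅞yz - 2x + 9/8y + 11z - ½, g_3 = xyz - 5/2y³ - 2y + 11/2z - 9/2, g_4 = y²z + ½y² + 2x - 4y - 17/2.

Reduce p = -4xyz + 10y³ - 3y²z - 3/2y² - 6x + 20y - 22z + 87/2 modulo G:
  leading term xyz: subtract (-4)·g_3 from -4xyz + 10y³ - 3y²z - 3/2y² - 6x + 20y - 22z + 87/2 → -3y²z - 3/2y² - 6x + 12y + 51/2
  leading term y²z: subtract (-3)·g_4 from -3y²z - 3/2y² - 6x + 12y + 51/2 → 0
  normal form = 0.
Since the normal form is 0, p ∈ I.

-4xyz + 10y³ - 3y²z - 3/2y² - 6x + 20y - 22z + 87/2 lies in I (it reduces to 0).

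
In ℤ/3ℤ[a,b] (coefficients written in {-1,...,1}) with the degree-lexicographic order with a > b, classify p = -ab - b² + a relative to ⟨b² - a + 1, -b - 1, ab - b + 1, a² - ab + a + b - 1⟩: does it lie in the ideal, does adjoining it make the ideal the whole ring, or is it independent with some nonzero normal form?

-ab - b² + a lies in I (it reduces to 0).

First compute the reduced Gröbner basis of I by Buchberger's algorithm.
f_1 = b² - a + 1, LT = b².
f_2 = -b - 1, LT = b.
f_3 = ab - b + 1, LT = ab.
f_4 = a² - ab + a + b - 1, LT = a².

S(f_1,f_2): lcm = b². S = -a - b + 1.
  leading term a: no divisor's leading term divides it; move -a to the remainder.
  leading term b: subtract (1)·f_2 from -b + 1 → -1
  leading term 1: no divisor's leading term divides it; move -1 to the remainder.
  remainder -a - 1 ≠ 0; add h_5 = -a - 1 to the basis.

S(f_1,f_3): lcm = ab². S = -a² + b² + a - b.
  leading term a²: subtract (-1)·f_4 from -a² + b² + a - b → -ab + b² - a - 1
  leading term ab: subtract (a)·f_2 from -ab + b² - a - 1 → b² - 1
  leading term b²: subtract (1)·f_1 from b² - 1 → a + 1
  leading term a: subtract (-1)·h_5 from a + 1 → 0
  remainder 0.

S(f_1,f_4): leading monomials are coprime, so the S-polynomial reduces to 0 (Buchberger's first criterion).
S(f_2,f_3): lcm = ab. S = a + b - 1.
  leading term a: subtract (-1)·h_5 from a + b - 1 → b + 1
  leading term b: subtract (-1)·f_2 from b + 1 → 0
  remainder 0.

S(f_2,f_4): leading monomials are coprime, so the S-polynomial reduces to 0 (Buchberger's first criterion).
S(f_3,f_4): lcm = a²b. S = ab² + ab - b² + a + b.
  leading term ab²: subtract (a)·f_1 from ab² + ab - b² + a + b → a² + ab - b² + b
  leading term a²: subtract (1)·f_4 from a² + ab - b² + b → -ab - b² - a + 1
  leading term ab: subtract (a)·f_2 from -ab - b² - a + 1 → -b² + 1
  leading term b²: subtract (-1)·f_1 from -b² + 1 → -a - 1
  leading term a: subtract (1)·h_5 from -a - 1 → 0
  remainder 0.

S(f_1,h_5): leading monomials are coprime, so the S-polynomial reduces to 0 (Buchberger's first criterion).
S(f_2,h_5): leading monomials are coprime, so the S-polynomial reduces to 0 (Buchberger's first criterion).
S(f_3,h_5): lcm = ab. S = b + 1.
  leading term b: subtract (-1)·f_2 from b + 1 → 0
  remainder 0.

S(f_4,h_5): lcm = a². S = -ab + b - 1.
  leading term ab: subtract (a)·f_2 from -ab + b - 1 → a + b - 1
  leading term a: subtract (-1)·h_5 from a + b - 1 → b + 1
  leading term b: subtract (-1)·f_2 from b + 1 → 0
  remainder 0.

Every S-polynomial of the final basis reduces to 0, so we have a Gröbner basis.
Inter-reduce: drop elements whose leading term is divisible by another's, tail-reduce, and make monic.
Reduced Gröbner basis: {a + 1, b + 1}.
Label its elements g_1 = a + 1, g_2 = b + 1.

Reduce p = -ab - b² + a modulo G:
  leading term ab: subtract (-b)·g_1 from -ab - b² + a → -b² + a + b
  leading term b²: subtract (-b)·g_2 from -b² + a + b → a - b
  leading term a: subtract (1)·g_1 from a - b → -b - 1
  leading term b: subtract (-1)·g_2 from -b - 1 → 0
  normal form = 0.
Since the normal form is 0, p ∈ I.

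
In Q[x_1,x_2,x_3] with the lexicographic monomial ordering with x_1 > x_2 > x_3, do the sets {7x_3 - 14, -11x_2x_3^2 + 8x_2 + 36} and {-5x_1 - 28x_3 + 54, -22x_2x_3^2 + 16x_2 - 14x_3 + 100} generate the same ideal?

No, the ideals differ.

Since reduced Gröbner bases are canonical representatives of ideals under a given ordering, it suffices to compute and compare them.
Buchberger on the first generating set:
f_1 = 7x_3 - 14, LT = x_3.
f_2 = -11x_2x_3^2 + 8x_2 + 36, LT = x_2x_3^2.

S(f_1,f_2): lcm = x_2x_3^2. S = -2x_2x_3 + 8/11x_2 + 36/11.
  leading term x_2x_3: subtract (-2/7x_2)·f_1 from -2x_2x_3 + 8/11x_2 + 36/11 → -36/11x_2 + 36/11
  leading term x_2: no divisor's leading term divides it; move -36/11x_2 to the remainder.
  leading term 1: no divisor's leading term divides it; move 36/11 to the remainder.
  remainder -36/11x_2 + 36/11 ≠ 0; add g_3 = -36/11x_2 + 36/11 to the basis.

S(f_1,g_3): leading monomials are coprime, so the S-polynomial reduces to 0 (Buchberger's first criterion).
S(f_2,g_3): lcm = x_2x_3^2. S = -8/11x_2 + x_3^2 - 36/11.
  leading term x_2: subtract (2/9)·g_3 from -8/11x_2 + x_3^2 - 36/11 → x_3^2 - 4
  leading term x_3^2: subtract (1/7x_3)·f_1 from x_3^2 - 4 → 2x_3 - 4
  leading term x_3: subtract (2/7)·f_1 from 2x_3 - 4 → 0
  remainder 0.

Every S-polynomial of the final basis reduces to 0, so we have a Gröbner basis.
Inter-reduce: drop elements whose leading term is divisible by another's, tail-reduce, and make monic.
Reduced Gröbner basis: {x_2 - 1, x_3 - 2}.

Buchberger on the second generating set:
h_1 = -5x_1 - 28x_3 + 54, LT = x_1.
h_2 = -22x_2x_3^2 + 16x_2 - 14x_3 + 100, LT = x_2x_3^2.

S(h_1,h_2): leading monomials are coprime, so the S-polynomial reduces to 0 (Buchberger's first criterion).
Every S-polynomial of the final basis reduces to 0, so we have a Gröbner basis.
Inter-reduce: drop elements whose leading term is divisible by another's, tail-reduce, and make monic.
Reduced Gröbner basis: {x_1 + 28/5x_3 - 54/5, x_2x_3^2 - 8/11x_2 + 7/11x_3 - 50/11}.

These differ, so the ideals are not equal.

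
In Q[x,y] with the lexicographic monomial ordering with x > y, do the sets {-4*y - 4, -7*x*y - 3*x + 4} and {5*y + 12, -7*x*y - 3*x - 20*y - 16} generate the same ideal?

No, the ideals differ.

Since reduced Gröbner bases are canonical representatives of ideals under a given ordering, it suffices to compute and compare them.
Buchberger on the first generating set:
f_1 = -4*y - 4, LT = y.
f_2 = -7*x*y - 3*x + 4, LT = x*y.

S(f_1,f_2): lcm = x*y. S = 4/7*x + 4/7.
  reduce S modulo (f_1, f_2):
  remainder 4/7*x + 4/7 ≠ 0; add g_3 = 4/7*x + 4/7 to the basis.

The other S-polynomials (S(f_1,g_3), S(f_2,g_3)) all reduce to 0 modulo the current basis, so we have a Gröbner basis.
Inter-reduce: drop elements whose leading term is divisible by another's, tail-reduce, and make monic.
Reduced Gröbner basis: {x + 1, y + 1}.

Buchberger on the second generating set:
h_1 = 5*y + 12, LT = y.
h_2 = -7*x*y - 3*x - 20*y - 16, LT = x*y.

S(h_1,h_2): lcm = x*y. S = 69/35*x - 20/7*y - 16/7.
  reduce S modulo (h_1, h_2):
  remainder 69/35*x + 32/7 ≠ 0; add k_3 = 69/35*x + 32/7 to the basis.

The other S-polynomials (S(h_1,k_3), S(h_2,k_3)) all reduce to 0 modulo the current basis, so we have a Gröbner basis.
Inter-reduce: drop elements whose leading term is divisible by another's, tail-reduce, and make monic.
Reduced Gröbner basis: {x + 160/69, y + 12/5}.

Since the reduced bases disagree, the two ideals are not the same.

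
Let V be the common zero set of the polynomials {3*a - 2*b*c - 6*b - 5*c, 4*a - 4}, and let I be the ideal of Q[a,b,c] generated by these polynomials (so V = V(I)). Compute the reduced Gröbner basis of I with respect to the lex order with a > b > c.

f_1 = 3*a - 2*b*c - 6*b - 5*c, LT = a.
f_2 = 4*a - 4, LT = a.

S(f_1,f_2): lcm = a. S = -2/3*b*c - 2*b - 5/3*c + 1.
  leading term b*c: no divisor's leading term divides it; move -2/3*b*c to the remainder.
  leading term b: no divisor's leading term divides it; move -2*b to the remainder.
  leading term c: no divisor's leading term divides it; move -5/3*c to the remainder.
  leading term 1: no divisor's leading term divides it; move 1 to the remainder.
  remainder -2/3*b*c - 2*b - 5/3*c + 1 ≠ 0; add g_3 = -2/3*b*c - 2*b - 5/3*c + 1 to the basis.

The other S-polynomials (S(f_1,g_3), S(f_2,g_3)) all reduce to 0 modulo the current basis, so we have a Gröbner basis.
Inter-reduce: drop elements whose leading term is divisible by another's, tail-reduce, and make monic.

G = {a - 1, b*c + 3*b + 5/2*c - 3/2}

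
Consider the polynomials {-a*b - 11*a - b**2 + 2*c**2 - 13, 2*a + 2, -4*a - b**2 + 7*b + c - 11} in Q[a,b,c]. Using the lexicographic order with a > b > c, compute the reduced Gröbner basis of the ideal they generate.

Buchberger's algorithm terminates because the ascending chain of leading-term ideals stabilizes.

f_1 = -a*b - 11*a - b**2 + 2*c**2 - 13, LT = a*b.
f_2 = 2*a + 2, LT = a.
f_3 = -4*a - b**2 + 7*b + c - 11, LT = a.

S(f_1,f_2): lcm = a*b. S = 11*a + b**2 - b - 2*c**2 + 13.
  reduce S modulo (f_1, f_2, f_3):
  remainder b**2 - b - 2*c**2 + 2 ≠ 0; add g_4 = b**2 - b - 2*c**2 + 2 to the basis.

S(f_1,f_3): lcm = a*b. S = 11*a - 1/4*b**3 + 11/4*b**2 + 1/4*b*c - 11/4*b - 2*c**2 + 13.
  reduce S modulo (f_1, f_2, f_3, g_4):
  remainder -1/2*b*c**2 + 1/4*b*c + 1/4*b + 3*c**2 - 3 ≠ 0; add g_5 = -1/2*b*c**2 + 1/4*b*c + 1/4*b + 3*c**2 - 3 to the basis.

S(f_2,f_3): lcm = a. S = -1/4*b**2 + 7/4*b + 1/4*c - 7/4.
  reduce S modulo (f_1, f_2, f_3, g_4, g_5):
  remainder 3/2*b - 1/2*c**2 + 1/4*c - 5/4 ≠ 0; add g_6 = 3/2*b - 1/2*c**2 + 1/4*c - 5/4 to the basis.

S(g_4,g_5): lcm = b**2*c**2. S = 1/2*b**2*c + 1/2*b**2 + 5*b*c**2 - 6*b - 2*c**4 + 2*c**2.
  reduce S modulo (f_1, f_2, f_3, g_4, g_5, g_6):
  remainder -2*c**4 + 2*c**3 + 63/2*c**2 + 2*c - 67/2 ≠ 0; add g_7 = -2*c**4 + 2*c**3 + 63/2*c**2 + 2*c - 67/2 to the basis.

The other S-polynomials (S(f_1,g_4), S(f_2,g_4), S(f_3,g_4), S(f_1,g_5), S(f_2,g_5), S(f_3,g_5), S(f_1,g_6), S(f_2,g_6), S(f_3,g_6), S(g_4,g_6), S(g_5,g_6), S(f_1,g_7), S(f_2,g_7), S(f_3,g_7), S(g_4,g_7), S(g_5,g_7), S(g_6,g_7)) all reduce to 0 modulo the current basis, so we have a Gröbner basis.
Inter-reduce: drop elements whose leading term is divisible by another's, tail-reduce, and make monic.

G = {a + 1, b - 1/3*c**2 + 1/6*c - 5/6, c**4 - c**3 - 63/4*c**2 - c + 67/4}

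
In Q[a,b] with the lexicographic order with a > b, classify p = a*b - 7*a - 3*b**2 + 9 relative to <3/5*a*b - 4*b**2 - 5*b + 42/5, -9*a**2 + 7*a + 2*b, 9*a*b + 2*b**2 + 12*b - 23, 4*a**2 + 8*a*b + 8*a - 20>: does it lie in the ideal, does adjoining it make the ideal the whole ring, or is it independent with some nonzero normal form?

a*b - 7*a - 3*b**2 + 9 lies in I (it reduces to 0).

First compute the reduced Gröbner basis of I by Buchberger's algorithm.
f_1 = 3/5*a*b - 4*b**2 - 5*b + 42/5, LT = a*b.
f_2 = -9*a**2 + 7*a + 2*b, LT = a**2.
f_3 = 9*a*b + 2*b**2 + 12*b - 23, LT = a*b.
f_4 = 4*a**2 + 8*a*b + 8*a - 20, LT = a**2.

S(f_1,f_2): lcm = a**2*b. S = -20/3*a*b**2 - 68/9*a*b + 14*a + 2/9*b**2.
  leading term a*b**2: subtract (-100/9*b)·f_1 from -20/3*a*b**2 - 68/9*a*b + 14*a + 2/9*b**2 → -68/9*a*b + 14*a - 400/9*b**3 - 166/3*b**2 + 280/3*b
  leading term a*b: subtract (-340/27)·f_1 from -68/9*a*b + 14*a - 400/9*b**3 - 166/3*b**2 + 280/3*b → 14*a - 400/9*b**3 - 2854/27*b**2 + 820/27*b + 952/9
  leading term a: no divisor's leading term divides it; move 14*a to the remainder.
  leading term b**3: no divisor's leading term divides it; move -400/9*b**3 to the remainder.
  leading term b**2: no divisor's leading term divides it; move -2854/27*b**2 to the remainder.
  leading term b: no divisor's leading term divides it; move 820/27*b to the remainder.
  leading term 1: no divisor's leading term divides it; move 952/9 to the remainder.
  remainder 14*a - 400/9*b**3 - 2854/27*b**2 + 820/27*b + 952/9 ≠ 0; add h_5 = 14*a - 400/9*b**3 - 2854/27*b**2 + 820/27*b + 952/9 to the basis.

S(f_1,f_3): lcm = a*b. S = -62/9*b**2 - 29/3*b + 149/9.
  leading term b**2: no divisor's leading term divides it; move -62/9*b**2 to the remainder.
  leading term b: no divisor's leading term divides it; move -29/3*b to the remainder.
  leading term 1: no divisor's leading term divides it; move 149/9 to the remainder.
  remainder -62/9*b**2 - 29/3*b + 149/9 ≠ 0; add h_6 = -62/9*b**2 - 29/3*b + 149/9 to the basis.

S(f_1,f_4): lcm = a**2*b. S = -26/3*a*b**2 - 31/3*a*b + 14*a + 5*b.
  leading term a*b**2: subtract (-130/9*b)·f_1 from -26/3*a*b**2 - 31/3*a*b + 14*a + 5*b → -31/3*a*b + 14*a - 520/9*b**3 - 650/9*b**2 + 379/3*b
  leading term a*b: subtract (-155/9)·f_1 from -31/3*a*b + 14*a - 520/9*b**3 - 650/9*b**2 + 379/3*b → 14*a - 520/9*b**3 - 1270/9*b**2 + 362/9*b + 434/3
  leading term a: subtract (1)·h_5 from 14*a - 520/9*b**3 - 1270/9*b**2 + 362/9*b + 434/3 → -40/3*b**3 - 956/27*b**2 + 266/27*b + 350/9
  leading term b**3: subtract (60/31*b)·h_6 from -40/3*b**3 - 956/27*b**2 + 266/27*b + 350/9 → -13976/837*b**2 - 18574/837*b + 350/9
  leading term b**2: subtract (6988/2883)·h_6 from -13976/837*b**2 - 18574/837*b + 350/9 → 32162/25947*b - 32162/25947
  leading term b: no divisor's leading term divides it; move 32162/25947*b to the remainder.
  leading term 1: no divisor's leading term divides it; move -32162/25947 to the remainder.
  remainder 32162/25947*b - 32162/25947 ≠ 0; add h_7 = 32162/25947*b - 32162/25947 to the basis.

The other S-polynomials (S(f_2,f_3), S(f_2,f_4), S(f_3,f_4), S(f_1,h_5), S(f_2,h_5), S(f_3,h_5), S(f_4,h_5), S(f_1,h_6), S(f_2,h_6), S(f_3,h_6), S(f_4,h_6), S(h_5,h_6), S(f_1,h_7), S(f_2,h_7), S(f_3,h_7), S(f_4,h_7), S(h_5,h_7), S(h_6,h_7)) all reduce to 0 modulo the current basis, so we have a Gröbner basis.
Inter-reduce: drop elements whose leading term is divisible by another's, tail-reduce, and make monic.
Reduced Gröbner basis: {a - 1, b - 1}.
Label its elements g_1 = a - 1, g_2 = b - 1.

Reduce p = a*b - 7*a - 3*b**2 + 9 modulo G:
  leading term a*b: subtract (b)·g_1 from a*b - 7*a - 3*b**2 + 9 → -7*a - 3*b**2 + b + 9
  leading term a: subtract (-7)·g_1 from -7*a - 3*b**2 + b + 9 → -3*b**2 + b + 2
  leading term b**2: subtract (-3*b)·g_2 from -3*b**2 + b + 2 → -2*b + 2
  leading term b: subtract (-2)·g_2 from -2*b + 2 → 0
  normal form = 0.
Since the normal form is 0, p ∈ I.

Ideal membership is decidable via reduction modulo a Gröbner basis.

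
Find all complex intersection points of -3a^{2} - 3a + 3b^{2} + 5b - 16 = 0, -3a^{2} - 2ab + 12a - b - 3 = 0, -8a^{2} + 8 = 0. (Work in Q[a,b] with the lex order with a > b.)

Compute a lex Gröbner basis by Buchberger's algorithm.
f_1 = -3a^{2} - 3a + 3b^{2} + 5b - 16, LT = a^{2}.
f_2 = -3a^{2} - 2ab + 12a - b - 3, LT = a^{2}.
f_3 = -8a^{2} + 8, LT = a^{2}.

S(f_1,f_2): lcm = a^{2}. S = -\tfrac{2}{3}ab + 5a - b^{2} - 2b + \tfrac{13}{3}.
  reduce S modulo (f_1, f_2, f_3):
  remainder -\tfrac{2}{3}ab + 5a - b^{2} - 2b + \tfrac{13}{3} ≠ 0; add h_4 = -\tfrac{2}{3}ab + 5a - b^{2} - 2b + \tfrac{13}{3} to the basis.

S(f_1,f_3): lcm = a^{2}. S = a - b^{2} - \tfrac{5}{3}b + \tfrac{19}{3}.
  reduce S modulo (f_1, f_2, f_3, h_4):
  remainder a - b^{2} - \tfrac{5}{3}b + \tfrac{19}{3} ≠ 0; add h_5 = a - b^{2} - \tfrac{5}{3}b + \tfrac{19}{3} to the basis.

S(f_1,h_4): lcm = a^{2}b. S = \tfrac{15}{2}a^{2} - \tfrac{3}{2}ab^{2} - 2ab + \tfrac{13}{2}a - b^{3} - \tfrac{5}{3}b^{2} + \tfrac{16}{3}b.
  reduce S modulo (f_1, f_2, f_3, h_4, h_5):
  remainder \tfrac{5}{4}b^{3} - \tfrac{421}{6}b^{2} - \tfrac{2867}{24}b + \tfrac{6115}{12} ≠ 0; add h_6 = \tfrac{5}{4}b^{3} - \tfrac{421}{6}b^{2} - \tfrac{2867}{24}b + \tfrac{6115}{12} to the basis.

S(f_3,h_4): lcm = a^{2}b. S = \tfrac{15}{2}a^{2} - \tfrac{3}{2}ab^{2} - 3ab + \tfrac{13}{2}a - b.
  reduce S modulo (f_1, f_2, f_3, h_4, h_5, h_6):
  remainder \tfrac{259}{5}b^{2} + \tfrac{1196}{15}b - \tfrac{1100}{3} ≠ 0; add h_7 = \tfrac{259}{5}b^{2} + \tfrac{1196}{15}b - \tfrac{1100}{3} to the basis.

S(f_1,h_5): lcm = a^{2}. S = ab^{2} + \tfrac{5}{3}ab - \tfrac{16}{3}a - b^{2} - \tfrac{5}{3}b + \tfrac{16}{3}.
  reduce S modulo (f_1, f_2, f_3, h_4, h_5, h_6, h_7):
  remainder -\tfrac{523}{518}b + \tfrac{523}{259} ≠ 0; add h_8 = -\tfrac{523}{518}b + \tfrac{523}{259} to the basis.

The other S-polynomials (S(f_2,f_3), S(f_2,h_4), S(f_2,h_5), S(f_3,h_5), S(h_4,h_5), S(f_1,h_6), S(f_2,h_6), S(f_3,h_6), S(h_4,h_6), S(h_5,h_6), S(f_1,h_7), S(f_2,h_7), S(f_3,h_7), S(h_4,h_7), S(h_5,h_7), S(h_6,h_7), S(f_1,h_8), S(f_2,h_8), S(f_3,h_8), S(h_4,h_8), S(h_5,h_8), S(h_6,h_8), S(h_7,h_8)) all reduce to 0 modulo the current basis, so we have a Gröbner basis.
Inter-reduce: drop elements whose leading term is divisible by another's, tail-reduce, and make monic.
Reduced Gröbner basis: {a - 1, b - 2}.

A lex Gröbner basis eliminates variables successively. Here b - 2 depends only on b, with roots {2}; lifting each root through the earlier basis elements recovers the full solutions.
  b = 2: the earlier basis element becomes a - 1 = 0, giving a = 1 — point (1, 2).

{(1, 2)}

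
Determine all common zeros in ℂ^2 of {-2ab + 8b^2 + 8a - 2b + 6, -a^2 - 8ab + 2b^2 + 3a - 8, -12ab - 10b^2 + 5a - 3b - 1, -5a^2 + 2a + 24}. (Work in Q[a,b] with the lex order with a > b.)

Compute a lex Gröbner basis by Buchberger's algorithm.
f_1 = -2ab + 8a + 8b^2 - 2b + 6, LT = ab.
f_2 = -a^2 - 8ab + 3a + 2b^2 - 8, LT = a^2.
f_3 = -12ab + 5a - 10b^2 - 3b - 1, LT = ab.
f_4 = -5a^2 + 2a + 24, LT = a^2.

S(f_1,f_2): lcm = a^2b. S = -4a^2 - 12ab^2 + 4ab - 3a + 2b^3 - 8b.
  leading term a^2: subtract (4)·f_2 from -4a^2 - 12ab^2 + 4ab - 3a + 2b^3 - 8b → -12ab^2 + 36ab - 15a + 2b^3 - 8b^2 - 8b + 32
  leading term ab^2: subtract (6b)·f_1 from -12ab^2 + 36ab - 15a + 2b^3 - 8b^2 - 8b + 32 → -12ab - 15a - 46b^3 + 4b^2 - 44b + 32
  leading term ab: subtract (6)·f_1 from -12ab - 15a - 46b^3 + 4b^2 - 44b + 32 → -63a - 46b^3 - 44b^2 - 32b - 4
  leading term a: no divisor's leading term divides it; move -63a to the remainder.
  leading term b^3: no divisor's leading term divides it; move -46b^3 to the remainder.
  leading term b^2: no divisor's leading term divides it; move -44b^2 to the remainder.
  leading term b: no divisor's leading term divides it; move -32b to the remainder.
  leading term 1: no divisor's leading term divides it; move -4 to the remainder.
  remainder -63a - 46b^3 - 44b^2 - 32b - 4 ≠ 0; add h_5 = -63a - 46b^3 - 44b^2 - 32b - 4 to the basis.

S(f_1,f_3): lcm = ab. S = -43/12a - 29/6b^2 + 3/4b - 37/12.
  leading term a: subtract (43/756)·h_5 from -43/12a - 29/6b^2 + 3/4b - 37/12 → 989/378b^3 - 881/378b^2 + 1943/756b - 2159/756
  leading term b^3: no divisor's leading term divides it; move 989/378b^3 to the remainder.
  leading term b^2: no divisor's leading term divides it; move -881/378b^2 to the remainder.
  leading term b: no divisor's leading term divides it; move 1943/756b to the remainder.
  leading term 1: no divisor's leading term divides it; move -2159/756 to the remainder.
  remainder 989/378b^3 - 881/378b^2 + 1943/756b - 2159/756 ≠ 0; add h_6 = 989/378b^3 - 881/378b^2 + 1943/756b - 2159/756 to the basis.

S(f_1,f_4): lcm = a^2b. S = -4a^2 - 4ab^2 + 7/5ab - 3a + 24/5b.
  leading term a^2: subtract (4)·f_2 from -4a^2 - 4ab^2 + 7/5ab - 3a + 24/5b → -4ab^2 + 167/5ab - 15a - 8b^2 + 24/5b + 32
  leading term ab^2: subtract (2b)·f_1 from -4ab^2 + 167/5ab - 15a - 8b^2 + 24/5b + 32 → 87/5ab - 15a - 16b^3 - 4b^2 - 36/5b + 32
  leading term ab: subtract (-87/10)·f_1 from 87/5ab - 15a - 16b^3 - 4b^2 - 36/5b + 32 → 273/5a - 16b^3 + 328/5b^2 - 123/5b + 421/5
  leading term a: subtract (-13/15)·h_5 from 273/5a - 16b^3 + 328/5b^2 - 123/5b + 421/5 → -838/15b^3 + 412/15b^2 - 157/3b + 1211/15
  leading term b^3: subtract (-105588/4945)·h_6 from -838/15b^3 + 412/15b^2 - 157/3b + 1211/15 → -22054/989b^2 + 12584/4945b + 97686/4945
  leading term b^2: no divisor's leading term divides it; move -22054/989b^2 to the remainder.
  leading term b: no divisor's leading term divides it; move 12584/4945b to the remainder.
  leading term 1: no divisor's leading term divides it; move 97686/4945 to the remainder.
  remainder -22054/989b^2 + 12584/4945b + 97686/4945 ≠ 0; add h_7 = -22054/989b^2 + 12584/4945b + 97686/4945 to the basis.

S(f_2,f_3): lcm = a^2b. S = 5/12a^2 + 43/6ab^2 - 13/4ab - 1/12a - 2b^3 + 8b.
  leading term a^2: subtract (-5/12)·f_2 from 5/12a^2 + 43/6ab^2 - 13/4ab - 1/12a - 2b^3 + 8b → 43/6ab^2 - 79/12ab + 7/6a - 2b^3 + 5/6b^2 + 8b - 10/3
  leading term ab^2: subtract (-43/12b)·f_1 from 43/6ab^2 - 79/12ab + 7/6a - 2b^3 + 5/6b^2 + 8b - 10/3 → 265/12ab + 7/6a + 80/3b^3 - 19/3b^2 + 59/2b - 10/3
  leading term ab: subtract (-265/24)·f_1 from 265/12ab + 7/6a + 80/3b^3 - 19/3b^2 + 59/2b - 10/3 → 179/2a + 80/3b^3 + 82b^2 + 89/12b + 755/12
  leading term a: subtract (-179/126)·h_5 from 179/2a + 80/3b^3 + 82b^2 + 89/12b + 755/12 → -2437/63b^3 + 1228/63b^2 - 9587/252b + 14423/252
  leading term b^3: subtract (-14622/989)·h_6 from -2437/63b^3 + 1228/63b^2 - 9587/252b + 14423/252 → -44405/2967b^2 - 541/11868b + 59387/3956
  leading term b^2: subtract (44405/66162)·h_7 from -44405/2967b^2 - 541/11868b + 59387/3956 → -77345/44108b + 77345/44108
  leading term b: no divisor's leading term divides it; move -77345/44108b to the remainder.
  leading term 1: no divisor's leading term divides it; move 77345/44108 to the remainder.
  remainder -77345/44108b + 77345/44108 ≠ 0; add h_8 = -77345/44108b + 77345/44108 to the basis.

The other S-polynomials (S(f_2,f_4), S(f_3,f_4), S(f_1,h_5), S(f_2,h_5), S(f_3,h_5), S(f_4,h_5), S(f_1,h_6), S(f_2,h_6), S(f_3,h_6), S(f_4,h_6), S(h_5,h_6), S(f_1,h_7), S(f_2,h_7), S(f_3,h_7), S(f_4,h_7), S(h_5,h_7), S(h_6,h_7), S(f_1,h_8), S(f_2,h_8), S(f_3,h_8), S(f_4,h_8), S(h_5,h_8), S(h_6,h_8), S(h_7,h_8)) all reduce to 0 modulo the current basis, so we have a Gröbner basis.
Inter-reduce: drop elements whose leading term is divisible by another's, tail-reduce, and make monic.
Reduced Gröbner basis: {a + 2, b - 1}.

Elimination: the polynomial b - 1 lies in the elimination ideal for b, so b ∈ {1}. For each such b, the remaining basis elements (now univariate) give the rest of the solution.
  b = 1: the earlier basis element becomes a + 2 = 0, giving a = -2 — point (-2, 1).
Check: every point annihilates each of the original generators.
Zero-dimensionality of the ideal guarantees finitely many solutions over ℂ.

{(-2, 1)}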